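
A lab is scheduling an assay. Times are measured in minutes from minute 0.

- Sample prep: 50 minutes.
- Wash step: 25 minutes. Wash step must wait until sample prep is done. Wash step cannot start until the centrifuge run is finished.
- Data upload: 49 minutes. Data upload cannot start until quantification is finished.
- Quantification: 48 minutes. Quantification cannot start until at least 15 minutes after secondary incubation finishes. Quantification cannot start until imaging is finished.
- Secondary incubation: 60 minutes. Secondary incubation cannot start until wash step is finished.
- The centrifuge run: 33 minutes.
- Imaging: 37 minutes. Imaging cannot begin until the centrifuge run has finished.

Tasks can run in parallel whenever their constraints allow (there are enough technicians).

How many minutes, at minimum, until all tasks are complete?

The centrifuge run can start immediately at minute 0; it finishes at minute 33.
Imaging cannot begin until the centrifuge run (finishes minute 33). It runs from minute 33 to 33 + 37 = minute 70.
Nothing blocks sample prep, so it runs from minute 0 to minute 50.
Wash step has to wait for sample prep (finishes minute 50); the centrifuge run (finishes minute 33). The latest of these is minute 50, so wash step runs minute 50 to 50 + 25 = minute 75.
Secondary incubation cannot begin until wash step (finishes minute 75). It runs from minute 75 to 75 + 60 = minute 135.
Quantification needs all of secondary incubation (finishes minute 135, plus 15-minute gap → minute 150); imaging (finishes minute 70). That puts its earliest start at minute 150; it finishes at 150 + 48 = minute 198.
After quantification (finishes minute 198), data upload can start at minute 198 and finishes at minute 247.
All tasks are finished once the last one completes. Finish times: Sample prep at 50, The centrifuge run at 33, Wash step at 75, Secondary incubation at 135, Imaging at 70, Quantification at 198, Data upload at 247. The latest is minute 247.

247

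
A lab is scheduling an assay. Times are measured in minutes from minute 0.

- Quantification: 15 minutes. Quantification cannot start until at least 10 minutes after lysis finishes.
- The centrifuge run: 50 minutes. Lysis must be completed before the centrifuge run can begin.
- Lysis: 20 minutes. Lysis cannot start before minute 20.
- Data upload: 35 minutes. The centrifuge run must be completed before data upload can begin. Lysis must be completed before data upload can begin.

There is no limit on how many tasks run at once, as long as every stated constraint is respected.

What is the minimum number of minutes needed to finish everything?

125

Lysis waits on its own release at minute 20, so it starts at minute 20 and finishes at 20 + 20 = minute 40.
After lysis (finishes minute 40, plus 10-minute gap → minute 50), quantification can start at minute 50 and finishes at minute 65.
The centrifuge run cannot begin until lysis (finishes minute 40). It runs from minute 40 to 40 + 50 = minute 90.
Data upload cannot start until the centrifuge run (finishes minute 90); lysis (finishes minute 40). The controlling bound is minute 90, so data upload finishes at 90 + 35 = minute 125.
All tasks are finished once the last one completes. Finish times: Lysis at 40, The centrifuge run at 90, Quantification at 65, Data upload at 125. The latest is minute 125.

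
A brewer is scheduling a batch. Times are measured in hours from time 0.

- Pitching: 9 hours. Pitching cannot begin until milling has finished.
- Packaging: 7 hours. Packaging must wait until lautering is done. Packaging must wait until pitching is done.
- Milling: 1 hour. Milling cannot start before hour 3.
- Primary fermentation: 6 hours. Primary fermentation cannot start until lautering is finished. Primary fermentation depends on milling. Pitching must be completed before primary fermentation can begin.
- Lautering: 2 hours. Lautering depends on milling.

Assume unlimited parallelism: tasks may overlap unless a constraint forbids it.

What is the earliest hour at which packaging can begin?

13

Milling waits on its own release at hour 3, so it starts at hour 3 and finishes at 3 + 1 = hour 4.
Pitching cannot begin until milling (finishes hour 4). It runs from hour 4 to 4 + 9 = hour 13.
After milling (finishes hour 4), lautering can start at hour 4 and finishes at hour 6.
Packaging waits on lautering (finishes hour 6); pitching (finishes hour 13). The latest of these is hour 13, which is the earliest packaging can start.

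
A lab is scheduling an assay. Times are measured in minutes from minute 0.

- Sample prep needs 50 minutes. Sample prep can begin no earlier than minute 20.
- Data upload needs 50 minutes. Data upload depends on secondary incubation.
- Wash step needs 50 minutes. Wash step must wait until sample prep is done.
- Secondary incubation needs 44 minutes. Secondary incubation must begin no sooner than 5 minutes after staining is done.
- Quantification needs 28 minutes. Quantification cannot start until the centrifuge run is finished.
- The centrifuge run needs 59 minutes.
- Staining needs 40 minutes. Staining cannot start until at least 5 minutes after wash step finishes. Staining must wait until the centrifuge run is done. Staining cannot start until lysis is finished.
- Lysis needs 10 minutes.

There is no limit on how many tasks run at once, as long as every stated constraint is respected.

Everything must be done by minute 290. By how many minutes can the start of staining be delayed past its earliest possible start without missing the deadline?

The centrifuge run can start immediately at minute 0; it finishes at minute 59.
Lysis can start immediately at minute 0; it finishes at minute 10.
Sample prep cannot begin until its own release at minute 20. It runs from minute 20 to 20 + 50 = minute 70.
Wash step cannot begin until sample prep (finishes minute 70). It runs from minute 70 to 70 + 50 = minute 120.
For staining: wash step (finishes minute 120, plus 5-minute gap → minute 125); the centrifuge run (finishes minute 59); lysis (finishes minute 10). Taking the maximum gives a start of minute 125, and it finishes at 125 + 40 = minute 165.

Working backward from the deadline:
To finish by minute 290, data upload (duration 50) must start no later than minute 240.
Secondary incubation feeds into data upload (must start by minute 240); so secondary incubation must finish by minute 240 and therefore start by minute 196.
Staining feeds into secondary incubation (must start by minute 196, minus 5-minute gap → minute 191); so staining must finish by minute 191 and therefore start by minute 151.
So staining can start as early as minute 125 and as late as minute 151, giving 151 − 125 = 26 minutes of slack.

26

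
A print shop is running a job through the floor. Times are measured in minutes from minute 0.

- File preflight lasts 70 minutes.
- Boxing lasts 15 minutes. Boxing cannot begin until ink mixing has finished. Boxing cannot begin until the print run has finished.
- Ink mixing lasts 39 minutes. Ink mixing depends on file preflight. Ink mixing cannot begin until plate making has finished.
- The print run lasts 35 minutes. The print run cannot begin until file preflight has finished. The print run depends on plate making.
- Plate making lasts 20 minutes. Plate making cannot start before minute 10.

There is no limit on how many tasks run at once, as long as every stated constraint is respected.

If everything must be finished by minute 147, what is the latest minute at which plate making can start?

73

Nothing follows boxing; the deadline of minute 147 is its only limit. It must start by 147 − 15 = minute 132.
Ink mixing feeds into boxing (must start by minute 132); so ink mixing must finish by minute 132 and therefore start by minute 93.
The print run has to be done before boxing (must start by minute 132). That means finishing by minute 132, i.e. starting by 132 − 35 = minute 97.
Plate making feeds ink mixing (must start by minute 93); the print run (must start by minute 97). Taking the minimum, plate making must finish by minute 93 and start by 93 − 20 = minute 73.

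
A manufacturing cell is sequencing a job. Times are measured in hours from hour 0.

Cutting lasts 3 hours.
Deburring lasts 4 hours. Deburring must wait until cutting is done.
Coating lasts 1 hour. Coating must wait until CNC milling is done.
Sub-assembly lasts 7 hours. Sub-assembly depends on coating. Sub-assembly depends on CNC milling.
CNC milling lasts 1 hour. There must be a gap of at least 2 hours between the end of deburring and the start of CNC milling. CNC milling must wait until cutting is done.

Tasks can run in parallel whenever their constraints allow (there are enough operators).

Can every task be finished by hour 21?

Cutting has no prerequisites, so it starts at hour 0 and finishes at hour 3.
Deburring waits on cutting (finishes hour 3), so it starts at hour 3 and finishes at 3 + 4 = hour 7.
CNC milling cannot start until deburring (finishes hour 7, plus 2-hour gap → hour 9); cutting (finishes hour 3). The controlling bound is hour 9, so CNC milling finishes at 9 + 1 = hour 10.
After CNC milling (finishes hour 10), coating can start at hour 10 and finishes at hour 11.
Sub-assembly needs all of coating (finishes hour 11); CNC milling (finishes hour 10). That puts its earliest start at hour 11; it finishes at 11 + 7 = hour 18.
Every task is finished by hour 18, which is no later than the deadline of 21, so the schedule is feasible.

Yes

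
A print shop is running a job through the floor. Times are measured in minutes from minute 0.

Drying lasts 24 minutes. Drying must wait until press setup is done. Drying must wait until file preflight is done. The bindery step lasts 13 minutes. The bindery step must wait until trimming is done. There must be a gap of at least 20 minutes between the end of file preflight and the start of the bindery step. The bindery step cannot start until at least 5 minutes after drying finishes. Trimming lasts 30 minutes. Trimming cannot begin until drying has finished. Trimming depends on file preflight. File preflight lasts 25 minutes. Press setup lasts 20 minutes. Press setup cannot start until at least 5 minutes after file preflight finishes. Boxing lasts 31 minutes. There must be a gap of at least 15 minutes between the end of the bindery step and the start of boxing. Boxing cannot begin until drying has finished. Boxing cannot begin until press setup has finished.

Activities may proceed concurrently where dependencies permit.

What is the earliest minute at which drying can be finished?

74

File preflight has no prerequisites, so it starts at minute 0 and finishes at minute 25.
Press setup waits on file preflight (finishes minute 25, plus 5-minute gap → minute 30), so it starts at minute 30 and finishes at 30 + 20 = minute 50.
Drying has to wait for press setup (finishes minute 50); file preflight (finishes minute 25). The latest of these is minute 50, so drying runs minute 50 to 50 + 24 = minute 74.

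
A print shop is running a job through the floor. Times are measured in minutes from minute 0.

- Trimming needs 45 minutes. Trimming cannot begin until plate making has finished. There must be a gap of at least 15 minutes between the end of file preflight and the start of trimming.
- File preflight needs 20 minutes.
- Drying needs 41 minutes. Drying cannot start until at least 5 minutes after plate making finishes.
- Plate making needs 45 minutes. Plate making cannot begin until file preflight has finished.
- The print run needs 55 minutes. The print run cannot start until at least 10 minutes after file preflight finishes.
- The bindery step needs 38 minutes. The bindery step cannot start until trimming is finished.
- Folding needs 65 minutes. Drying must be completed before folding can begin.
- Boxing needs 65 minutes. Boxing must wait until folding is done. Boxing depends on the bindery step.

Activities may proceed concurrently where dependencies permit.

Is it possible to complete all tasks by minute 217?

File preflight has no prerequisites, so it starts at minute 0 and finishes at minute 20.
After file preflight (finishes minute 20, plus 10-minute gap → minute 30), the print run can start at minute 30 and finishes at minute 85.
After file preflight (finishes minute 20), plate making can start at minute 20 and finishes at minute 65.
For trimming: plate making (finishes minute 65); file preflight (finishes minute 20, plus 15-minute gap → minute 35). Taking the maximum gives a start of minute 65, and it finishes at 65 + 45 = minute 110.
The bindery step cannot begin until trimming (finishes minute 110). It runs from minute 110 to 110 + 38 = minute 148.
Drying cannot begin until plate making (finishes minute 65, plus 5-minute gap → minute 70). It runs from minute 70 to 70 + 41 = minute 111.
After drying (finishes minute 111), folding can start at minute 111 and finishes at minute 176.
For boxing: folding (finishes minute 176); the bindery step (finishes minute 148). Taking the maximum gives a start of minute 176, and it finishes at 176 + 65 = minute 241.
The earliest everything can be done is minute 241, which is after the deadline of 217, so it is not possible.

No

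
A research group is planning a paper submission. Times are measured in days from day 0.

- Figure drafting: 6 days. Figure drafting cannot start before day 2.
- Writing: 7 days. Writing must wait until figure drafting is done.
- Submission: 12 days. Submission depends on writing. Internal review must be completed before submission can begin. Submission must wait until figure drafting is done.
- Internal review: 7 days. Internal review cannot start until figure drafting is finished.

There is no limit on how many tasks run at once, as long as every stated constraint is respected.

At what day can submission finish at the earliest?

27

Figure drafting cannot begin until its own release at day 2. It runs from day 2 to 2 + 6 = day 8.
Internal review waits on figure drafting (finishes day 8), so it starts at day 8 and finishes at 8 + 7 = day 15.
After figure drafting (finishes day 8), writing can start at day 8 and finishes at day 15.
Submission needs all of writing (finishes day 15); internal review (finishes day 15); figure drafting (finishes day 8). That puts its earliest start at day 15; it finishes at 15 + 12 = day 27.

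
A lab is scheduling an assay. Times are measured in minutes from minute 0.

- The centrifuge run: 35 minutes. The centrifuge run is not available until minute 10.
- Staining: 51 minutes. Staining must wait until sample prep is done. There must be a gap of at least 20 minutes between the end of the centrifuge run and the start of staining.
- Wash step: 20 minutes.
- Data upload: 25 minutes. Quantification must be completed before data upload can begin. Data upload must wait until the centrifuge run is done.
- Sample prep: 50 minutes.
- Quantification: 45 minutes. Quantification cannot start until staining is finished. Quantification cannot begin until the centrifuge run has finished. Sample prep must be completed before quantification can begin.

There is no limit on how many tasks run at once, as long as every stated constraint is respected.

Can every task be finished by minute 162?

Wash step has no prerequisites, so it starts at minute 0 and finishes at minute 20.
The centrifuge run cannot begin until its own release at minute 10. It runs from minute 10 to 10 + 35 = minute 45.
Nothing blocks sample prep, so it runs from minute 0 to minute 50.
Staining needs all of sample prep (finishes minute 50); the centrifuge run (finishes minute 45, plus 20-minute gap → minute 65). That puts its earliest start at minute 65; it finishes at 65 + 51 = minute 116.
Quantification needs all of staining (finishes minute 116); the centrifuge run (finishes minute 45); sample prep (finishes minute 50). That puts its earliest start at minute 116; it finishes at 116 + 45 = minute 161.
Data upload has to wait for quantification (finishes minute 161); the centrifuge run (finishes minute 45). The latest of these is minute 161, so data upload runs minute 161 to 161 + 25 = minute 186.
The earliest everything can be done is minute 186, which is after the deadline of 162, so it is not possible.

No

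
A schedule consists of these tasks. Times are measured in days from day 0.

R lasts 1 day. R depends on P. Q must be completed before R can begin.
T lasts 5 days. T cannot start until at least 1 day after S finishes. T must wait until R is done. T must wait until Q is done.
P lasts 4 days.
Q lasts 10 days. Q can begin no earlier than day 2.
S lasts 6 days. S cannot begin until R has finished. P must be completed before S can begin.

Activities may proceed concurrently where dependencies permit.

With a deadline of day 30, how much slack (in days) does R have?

5

Q cannot begin until its own release at day 2. It runs from day 2 to 2 + 10 = day 12.
Nothing blocks P, so it runs from day 0 to day 4.
R has to wait for P (finishes day 4); Q (finishes day 12). The latest of these is day 12, so R runs day 12 to 12 + 1 = day 13.

Working backward from the deadline:
To finish by day 30, T (duration 5) must start no later than day 25.
S feeds into T (must start by day 25, minus 1-day gap → day 24); so S must finish by day 24 and therefore start by day 18.
R has several dependents: S (must start by day 18); T (must start by day 25). The earliest of those limits is day 18, so R must start by 18 − 1 = day 17.
So R can start as early as day 12 and as late as day 17, giving 17 − 12 = 5 days of slack.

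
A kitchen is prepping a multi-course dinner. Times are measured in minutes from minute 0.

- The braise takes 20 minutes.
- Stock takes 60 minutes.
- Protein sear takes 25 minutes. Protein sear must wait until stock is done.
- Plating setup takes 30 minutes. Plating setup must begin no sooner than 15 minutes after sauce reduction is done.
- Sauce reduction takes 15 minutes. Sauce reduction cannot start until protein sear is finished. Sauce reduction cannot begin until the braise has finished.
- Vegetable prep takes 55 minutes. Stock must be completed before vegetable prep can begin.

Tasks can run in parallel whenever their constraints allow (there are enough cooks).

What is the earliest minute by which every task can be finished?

145

The braise can start immediately at minute 0; it finishes at minute 20.
Nothing blocks stock, so it runs from minute 0 to minute 60.
Vegetable prep cannot begin until stock (finishes minute 60). It runs from minute 60 to 60 + 55 = minute 115.
After stock (finishes minute 60), protein sear can start at minute 60 and finishes at minute 85.
Sauce reduction cannot start until protein sear (finishes minute 85); the braise (finishes minute 20). The controlling bound is minute 85, so sauce reduction finishes at 85 + 15 = minute 100.
Plating setup cannot begin until sauce reduction (finishes minute 100, plus 15-minute gap → minute 115). It runs from minute 115 to 115 + 30 = minute 145.
All tasks are finished once the last one completes. Finish times: Stock at 60, The braise at 20, Protein sear at 85, Vegetable prep at 115, Sauce reduction at 100, Plating setup at 145. The latest is minute 145.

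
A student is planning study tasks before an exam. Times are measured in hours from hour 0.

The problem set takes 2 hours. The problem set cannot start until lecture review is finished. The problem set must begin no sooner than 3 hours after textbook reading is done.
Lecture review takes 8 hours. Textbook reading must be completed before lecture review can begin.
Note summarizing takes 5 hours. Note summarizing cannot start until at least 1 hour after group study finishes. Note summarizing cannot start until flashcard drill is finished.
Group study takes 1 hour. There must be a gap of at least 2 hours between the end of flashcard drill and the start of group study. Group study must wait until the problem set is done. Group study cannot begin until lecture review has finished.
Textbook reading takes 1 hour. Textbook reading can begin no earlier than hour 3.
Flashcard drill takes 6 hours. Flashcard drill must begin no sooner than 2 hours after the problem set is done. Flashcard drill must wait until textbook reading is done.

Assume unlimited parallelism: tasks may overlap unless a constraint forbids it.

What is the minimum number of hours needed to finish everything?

31

After its own release at hour 3, textbook reading can start at hour 3 and finishes at hour 4.
After textbook reading (finishes hour 4), lecture review can start at hour 4 and finishes at hour 12.
The problem set has to wait for lecture review (finishes hour 12); textbook reading (finishes hour 4, plus 3-hour gap → hour 7). The latest of these is hour 12, so the problem set runs hour 12 to 12 + 2 = hour 14.
Flashcard drill cannot start until the problem set (finishes hour 14, plus 2-hour gap → hour 16); textbook reading (finishes hour 4). The controlling bound is hour 16, so flashcard drill finishes at 16 + 6 = hour 22.
Group study cannot start until flashcard drill (finishes hour 22, plus 2-hour gap → hour 24); the problem set (finishes hour 14); lecture review (finishes hour 12). The controlling bound is hour 24, so group study finishes at 24 + 1 = hour 25.
Note summarizing needs all of group study (finishes hour 25, plus 1-hour gap → hour 26); flashcard drill (finishes hour 22). That puts its earliest start at hour 26; it finishes at 26 + 5 = hour 31.
All tasks are finished once the last one completes. Finish times: Textbook reading at 4, Lecture review at 12, The problem set at 14, Flashcard drill at 22, Group study at 25, Note summarizing at 31. The latest is hour 31.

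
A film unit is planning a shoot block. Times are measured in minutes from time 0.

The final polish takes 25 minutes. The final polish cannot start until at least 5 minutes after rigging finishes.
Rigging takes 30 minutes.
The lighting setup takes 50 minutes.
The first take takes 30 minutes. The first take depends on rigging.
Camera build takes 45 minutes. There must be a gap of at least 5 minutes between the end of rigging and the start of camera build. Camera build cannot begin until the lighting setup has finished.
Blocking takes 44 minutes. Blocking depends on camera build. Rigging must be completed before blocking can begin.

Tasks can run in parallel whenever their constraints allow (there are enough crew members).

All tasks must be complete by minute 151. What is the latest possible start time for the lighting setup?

To finish by minute 151, blocking (duration 44) must start no later than minute 107.
Since blocking (must start by minute 107) depends on it, camera build must finish by minute 107. Backing off its 45-minute duration gives a latest start of minute 62.
The lighting setup must finish before camera build (must start by minute 62). With a 50-minute duration, the lighting setup must start by 62 − 50 = minute 12.

12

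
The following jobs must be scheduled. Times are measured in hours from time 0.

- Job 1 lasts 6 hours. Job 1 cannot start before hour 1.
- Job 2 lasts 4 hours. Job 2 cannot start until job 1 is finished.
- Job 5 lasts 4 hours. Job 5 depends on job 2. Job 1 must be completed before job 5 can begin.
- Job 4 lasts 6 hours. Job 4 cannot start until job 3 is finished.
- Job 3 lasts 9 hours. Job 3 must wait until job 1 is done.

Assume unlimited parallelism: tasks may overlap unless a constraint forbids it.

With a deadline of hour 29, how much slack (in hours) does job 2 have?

14

Job 1 waits on its own release at hour 1, so it starts at hour 1 and finishes at 1 + 6 = hour 7.
Job 2 cannot begin until job 1 (finishes hour 7). It runs from hour 7 to 7 + 4 = hour 11.

Working backward from the deadline:
Nothing follows job 5; the deadline of hour 29 is its only limit. It must start by 29 − 4 = hour 25.
Job 2 feeds into job 5 (must start by hour 25); so job 2 must finish by hour 25 and therefore start by hour 21.
So job 2 can start as early as hour 7 and as late as hour 21, giving 21 − 7 = 14 hours of slack.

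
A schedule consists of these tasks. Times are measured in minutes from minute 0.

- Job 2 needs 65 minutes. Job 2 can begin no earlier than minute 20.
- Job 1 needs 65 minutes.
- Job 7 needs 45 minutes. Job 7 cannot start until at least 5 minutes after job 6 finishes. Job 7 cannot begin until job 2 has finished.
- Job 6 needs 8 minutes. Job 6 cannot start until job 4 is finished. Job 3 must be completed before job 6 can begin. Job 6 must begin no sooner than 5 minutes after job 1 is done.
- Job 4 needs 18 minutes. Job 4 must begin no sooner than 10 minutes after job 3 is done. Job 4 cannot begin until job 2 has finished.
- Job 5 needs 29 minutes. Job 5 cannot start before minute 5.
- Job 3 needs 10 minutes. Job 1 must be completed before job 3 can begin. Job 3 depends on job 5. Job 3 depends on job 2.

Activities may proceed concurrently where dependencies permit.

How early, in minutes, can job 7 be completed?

Job 5 waits on its own release at minute 5, so it starts at minute 5 and finishes at 5 + 29 = minute 34.
Job 2 waits on its own release at minute 20, so it starts at minute 20 and finishes at 20 + 65 = minute 85.
Job 1 has no prerequisites, so it starts at minute 0 and finishes at minute 65.
Job 3 has to wait for job 1 (finishes minute 65); job 5 (finishes minute 34); job 2 (finishes minute 85). The latest of these is minute 85, so job 3 runs minute 85 to 85 + 10 = minute 95.
Job 4 needs all of job 3 (finishes minute 95, plus 10-minute gap → minute 105); job 2 (finishes minute 85). That puts its earliest start at minute 105; it finishes at 105 + 18 = minute 123.
Job 6 cannot start until job 4 (finishes minute 123); job 3 (finishes minute 95); job 1 (finishes minute 65, plus 5-minute gap → minute 70). The controlling bound is minute 123, so job 6 finishes at 123 + 8 = minute 131.
Job 7 needs all of job 6 (finishes minute 131, plus 5-minute gap → minute 136); job 2 (finishes minute 85). That puts its earliest start at minute 136; it finishes at 136 + 45 = minute 181.

181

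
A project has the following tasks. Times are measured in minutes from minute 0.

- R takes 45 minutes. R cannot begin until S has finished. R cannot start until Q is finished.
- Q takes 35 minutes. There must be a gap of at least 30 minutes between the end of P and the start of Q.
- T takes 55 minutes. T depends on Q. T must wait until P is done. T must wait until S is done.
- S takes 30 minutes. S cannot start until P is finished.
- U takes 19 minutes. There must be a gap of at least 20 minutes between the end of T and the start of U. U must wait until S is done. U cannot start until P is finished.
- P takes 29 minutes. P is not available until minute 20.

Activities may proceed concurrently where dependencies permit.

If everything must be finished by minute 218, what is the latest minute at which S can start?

R must finish by minute 218; it takes 45 minutes, so it must start by 218 − 45 = minute 173.
To finish by minute 218, U (duration 19) must start no later than minute 199.
T must finish before U (must start by minute 199, minus 20-minute gap → minute 179). With a 55-minute duration, T must start by 179 − 55 = minute 124.
S has several dependents: R (must start by minute 173); T (must start by minute 124); U (must start by minute 199). The earliest of those limits is minute 124, so S must start by 124 − 30 = minute 94.

94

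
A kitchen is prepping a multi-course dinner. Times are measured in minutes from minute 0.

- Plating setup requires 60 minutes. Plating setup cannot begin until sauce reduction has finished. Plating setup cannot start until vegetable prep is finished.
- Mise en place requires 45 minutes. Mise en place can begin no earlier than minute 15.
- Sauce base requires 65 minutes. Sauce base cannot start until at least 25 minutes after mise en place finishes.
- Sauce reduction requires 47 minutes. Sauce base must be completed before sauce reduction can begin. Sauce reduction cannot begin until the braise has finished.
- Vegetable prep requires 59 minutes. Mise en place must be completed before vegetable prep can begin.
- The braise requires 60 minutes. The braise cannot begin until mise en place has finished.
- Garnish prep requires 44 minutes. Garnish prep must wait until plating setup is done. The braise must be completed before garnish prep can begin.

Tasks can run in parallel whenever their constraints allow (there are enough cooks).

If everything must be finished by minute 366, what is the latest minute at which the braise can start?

Garnish prep has no dependents, so it just needs to finish by minute 366. Starting by 366 − 44 = minute 322 achieves that.
Plating setup feeds into garnish prep (must start by minute 322); so plating setup must finish by minute 322 and therefore start by minute 262.
Sauce reduction has to be done before plating setup (must start by minute 262). That means finishing by minute 262, i.e. starting by 262 − 47 = minute 215.
The braise feeds sauce reduction (must start by minute 215); garnish prep (must start by minute 322). Taking the minimum, the braise must finish by minute 215 and start by 215 − 60 = minute 155.

155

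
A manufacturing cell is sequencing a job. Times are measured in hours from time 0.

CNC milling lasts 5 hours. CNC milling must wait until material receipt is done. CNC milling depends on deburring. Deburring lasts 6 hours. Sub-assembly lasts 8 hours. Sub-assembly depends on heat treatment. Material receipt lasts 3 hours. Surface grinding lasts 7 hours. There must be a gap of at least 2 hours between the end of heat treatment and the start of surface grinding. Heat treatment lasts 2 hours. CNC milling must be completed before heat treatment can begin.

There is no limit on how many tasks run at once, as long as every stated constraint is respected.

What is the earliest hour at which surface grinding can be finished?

Nothing blocks deburring, so it runs from hour 0 to hour 6.
Nothing blocks material receipt, so it runs from hour 0 to hour 3.
For CNC milling: material receipt (finishes hour 3); deburring (finishes hour 6). Taking the maximum gives a start of hour 6, and it finishes at 6 + 5 = hour 11.
Heat treatment waits on CNC milling (finishes hour 11), so it starts at hour 11 and finishes at 11 + 2 = hour 13.
After heat treatment (finishes hour 13, plus 2-hour gap → hour 15), surface grinding can start at hour 15 and finishes at hour 22.

22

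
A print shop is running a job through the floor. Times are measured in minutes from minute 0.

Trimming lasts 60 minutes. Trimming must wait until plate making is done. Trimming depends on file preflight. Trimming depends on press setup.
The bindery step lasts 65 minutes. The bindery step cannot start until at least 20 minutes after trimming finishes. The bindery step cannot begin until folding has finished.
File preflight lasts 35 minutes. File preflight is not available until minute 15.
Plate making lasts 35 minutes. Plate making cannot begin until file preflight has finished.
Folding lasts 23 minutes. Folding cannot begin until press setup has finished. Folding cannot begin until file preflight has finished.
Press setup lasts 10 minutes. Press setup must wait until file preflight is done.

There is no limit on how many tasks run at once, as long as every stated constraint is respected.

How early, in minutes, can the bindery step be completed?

File preflight waits on its own release at minute 15, so it starts at minute 15 and finishes at 15 + 35 = minute 50.
Press setup waits on file preflight (finishes minute 50), so it starts at minute 50 and finishes at 50 + 10 = minute 60.
For folding: press setup (finishes minute 60); file preflight (finishes minute 50). Taking the maximum gives a start of minute 60, and it finishes at 60 + 23 = minute 83.
After file preflight (finishes minute 50), plate making can start at minute 50 and finishes at minute 85.
Trimming needs all of plate making (finishes minute 85); file preflight (finishes minute 50); press setup (finishes minute 60). That puts its earliest start at minute 85; it finishes at 85 + 60 = minute 145.
The bindery step has to wait for trimming (finishes minute 145, plus 20-minute gap → minute 165); folding (finishes minute 83). The latest of these is minute 165, so the bindery step runs minute 165 to 165 + 65 = minute 230.

230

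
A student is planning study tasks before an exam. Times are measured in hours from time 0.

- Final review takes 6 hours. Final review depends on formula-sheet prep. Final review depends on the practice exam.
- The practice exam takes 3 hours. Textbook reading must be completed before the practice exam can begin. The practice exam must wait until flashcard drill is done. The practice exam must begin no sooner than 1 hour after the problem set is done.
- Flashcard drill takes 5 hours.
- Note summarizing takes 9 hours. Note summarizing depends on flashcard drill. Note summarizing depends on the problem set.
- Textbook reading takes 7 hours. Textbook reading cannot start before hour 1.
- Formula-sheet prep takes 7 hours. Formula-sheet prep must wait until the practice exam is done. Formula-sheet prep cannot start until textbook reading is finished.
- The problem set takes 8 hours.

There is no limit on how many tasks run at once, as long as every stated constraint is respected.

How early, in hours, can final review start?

Flashcard drill has no prerequisites, so it starts at hour 0 and finishes at hour 5.
Nothing blocks the problem set, so it runs from hour 0 to hour 8.
After its own release at hour 1, textbook reading can start at hour 1 and finishes at hour 8.
The practice exam has to wait for textbook reading (finishes hour 8); flashcard drill (finishes hour 5); the problem set (finishes hour 8, plus 1-hour gap → hour 9). The latest of these is hour 9, so the practice exam runs hour 9 to 9 + 3 = hour 12.
Formula-sheet prep has to wait for the practice exam (finishes hour 12); textbook reading (finishes hour 8). The latest of these is hour 12, so formula-sheet prep runs hour 12 to 12 + 7 = hour 19.
Final review waits on formula-sheet prep (finishes hour 19); the practice exam (finishes hour 12). The latest of these is hour 19, which is the earliest final review can start.

19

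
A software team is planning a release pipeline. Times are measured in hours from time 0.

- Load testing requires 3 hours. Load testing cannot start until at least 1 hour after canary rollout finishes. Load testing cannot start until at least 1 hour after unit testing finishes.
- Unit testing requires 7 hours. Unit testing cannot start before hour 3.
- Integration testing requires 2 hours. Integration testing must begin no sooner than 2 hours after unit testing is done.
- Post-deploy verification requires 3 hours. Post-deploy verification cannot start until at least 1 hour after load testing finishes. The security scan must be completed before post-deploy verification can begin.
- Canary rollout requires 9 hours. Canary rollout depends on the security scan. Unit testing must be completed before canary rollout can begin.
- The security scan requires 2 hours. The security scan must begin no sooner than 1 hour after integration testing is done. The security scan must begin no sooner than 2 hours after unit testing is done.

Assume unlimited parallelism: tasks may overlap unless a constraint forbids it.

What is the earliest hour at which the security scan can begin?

Unit testing waits on its own release at hour 3, so it starts at hour 3 and finishes at 3 + 7 = hour 10.
After unit testing (finishes hour 10, plus 2-hour gap → hour 12), integration testing can start at hour 12 and finishes at hour 14.
The security scan waits on integration testing (finishes hour 14, plus 1-hour gap → hour 15); unit testing (finishes hour 10, plus 2-hour gap → hour 12). The latest of these is hour 15, which is the earliest the security scan can start.

15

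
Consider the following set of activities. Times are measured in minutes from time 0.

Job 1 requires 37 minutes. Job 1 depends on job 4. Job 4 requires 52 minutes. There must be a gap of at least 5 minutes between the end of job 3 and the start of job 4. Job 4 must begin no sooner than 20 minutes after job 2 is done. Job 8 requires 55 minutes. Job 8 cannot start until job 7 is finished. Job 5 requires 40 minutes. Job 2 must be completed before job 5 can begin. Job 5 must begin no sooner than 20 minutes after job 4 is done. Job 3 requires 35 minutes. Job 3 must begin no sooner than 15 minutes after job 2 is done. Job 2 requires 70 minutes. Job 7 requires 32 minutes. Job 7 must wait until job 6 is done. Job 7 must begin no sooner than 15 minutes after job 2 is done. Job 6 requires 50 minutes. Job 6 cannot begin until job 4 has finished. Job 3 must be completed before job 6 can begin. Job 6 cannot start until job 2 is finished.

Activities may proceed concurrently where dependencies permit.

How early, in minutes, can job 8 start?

Job 2 can start immediately at minute 0; it finishes at minute 70.
Job 3 cannot begin until job 2 (finishes minute 70, plus 15-minute gap → minute 85). It runs from minute 85 to 85 + 35 = minute 120.
Job 4 needs all of job 3 (finishes minute 120, plus 5-minute gap → minute 125); job 2 (finishes minute 70, plus 20-minute gap → minute 90). That puts its earliest start at minute 125; it finishes at 125 + 52 = minute 177.
Job 6 cannot start until job 4 (finishes minute 177); job 3 (finishes minute 120); job 2 (finishes minute 70). The controlling bound is minute 177, so job 6 finishes at 177 + 50 = minute 227.
For job 7: job 6 (finishes minute 227); job 2 (finishes minute 70, plus 15-minute gap → minute 85). Taking the maximum gives a start of minute 227, and it finishes at 227 + 32 = minute 259.
Job 8 waits on job 7 (finishes minute 259), so the earliest it can start is minute 259.

259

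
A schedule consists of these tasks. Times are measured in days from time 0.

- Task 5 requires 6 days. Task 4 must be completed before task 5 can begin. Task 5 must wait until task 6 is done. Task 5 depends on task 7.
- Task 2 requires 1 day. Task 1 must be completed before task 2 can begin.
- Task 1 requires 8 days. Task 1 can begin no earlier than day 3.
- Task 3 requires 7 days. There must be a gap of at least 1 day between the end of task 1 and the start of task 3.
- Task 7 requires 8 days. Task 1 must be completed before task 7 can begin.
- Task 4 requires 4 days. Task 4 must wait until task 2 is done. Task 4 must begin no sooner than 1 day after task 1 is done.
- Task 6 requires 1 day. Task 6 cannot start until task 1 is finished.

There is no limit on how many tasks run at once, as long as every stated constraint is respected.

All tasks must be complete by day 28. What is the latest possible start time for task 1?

6

Nothing follows task 5; the deadline of day 28 is its only limit. It must start by 28 − 6 = day 22.
Task 4 has to be done before task 5 (must start by day 22). That means finishing by day 22, i.e. starting by 22 − 4 = day 18.
Task 2 has to be done before task 4 (must start by day 18). That means finishing by day 18, i.e. starting by 18 − 1 = day 17.
To finish by day 28, task 3 (duration 7) must start no later than day 21.
Task 6 must finish before task 5 (must start by day 22). With a 1-day duration, task 6 must start by 22 − 1 = day 21.
Task 7 must finish before task 5 (must start by day 22). With an 8-day duration, task 7 must start by 22 − 8 = day 14.
Task 1 feeds task 2 (must start by day 17); task 3 (must start by day 21, minus 1-day gap → day 20); task 4 (must start by day 18, minus 1-day gap → day 17); task 6 (must start by day 21); task 7 (must start by day 14). Taking the minimum, task 1 must finish by day 14 and start by 14 − 8 = day 6.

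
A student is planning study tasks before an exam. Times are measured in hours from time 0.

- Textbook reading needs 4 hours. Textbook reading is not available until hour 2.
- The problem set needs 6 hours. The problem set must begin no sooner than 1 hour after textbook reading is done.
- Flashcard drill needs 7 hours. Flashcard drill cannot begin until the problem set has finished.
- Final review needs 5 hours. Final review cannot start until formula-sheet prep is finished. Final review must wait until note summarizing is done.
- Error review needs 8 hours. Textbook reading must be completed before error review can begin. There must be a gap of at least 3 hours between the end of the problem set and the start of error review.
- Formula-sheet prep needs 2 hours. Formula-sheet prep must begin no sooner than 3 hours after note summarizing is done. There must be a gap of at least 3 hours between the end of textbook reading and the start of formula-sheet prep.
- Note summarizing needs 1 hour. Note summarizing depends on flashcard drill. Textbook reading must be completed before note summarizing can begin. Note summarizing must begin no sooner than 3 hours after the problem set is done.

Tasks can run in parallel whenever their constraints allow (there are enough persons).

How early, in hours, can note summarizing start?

20

Textbook reading cannot begin until its own release at hour 2. It runs from hour 2 to 2 + 4 = hour 6.
The problem set cannot begin until textbook reading (finishes hour 6, plus 1-hour gap → hour 7). It runs from hour 7 to 7 + 6 = hour 13.
Flashcard drill waits on the problem set (finishes hour 13), so it starts at hour 13 and finishes at 13 + 7 = hour 20.
Note summarizing waits on flashcard drill (finishes hour 20); textbook reading (finishes hour 6); the problem set (finishes hour 13, plus 3-hour gap → hour 16). The latest of these is hour 20, which is the earliest note summarizing can start.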